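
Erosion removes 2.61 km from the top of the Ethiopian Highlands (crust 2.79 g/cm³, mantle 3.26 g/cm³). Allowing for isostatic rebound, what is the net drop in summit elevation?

0.376 km

Rebound u = e ρ_c/ρ_m = 2.61 km × 2.79/3.26 = 2.234 km.
Net surface drop = e − u = 2.61 km − 2.234 km = e (ρ_m − ρ_c)/ρ_m = 0.376 km.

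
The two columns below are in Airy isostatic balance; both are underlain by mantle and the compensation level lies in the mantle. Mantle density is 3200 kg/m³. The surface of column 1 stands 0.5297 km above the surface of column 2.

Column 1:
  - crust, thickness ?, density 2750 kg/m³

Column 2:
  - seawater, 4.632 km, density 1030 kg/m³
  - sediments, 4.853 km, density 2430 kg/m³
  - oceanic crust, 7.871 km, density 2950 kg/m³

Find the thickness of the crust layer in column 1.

38.8 km

Take the compensation level at the base of the deeper column (depth z_c below the surface of column 1) and equate Σ ρ_i t_i down to z_c; mantle fills any gap and the z_c terms cancel.
Column 1: x×2750 + (z_c − 0 − x)×3200
Column 2: 0.5297×0 + 4.632×1030 + 4.853×2430 + 7.871×2950 + (z_c − 0.5297 − 17.356)×3200
The z_c×3200 term appears on both sides and cancels. Collect the known terms of each column as K = Σ(ρt)_known − 3200 × (depth of known layers): K_1 = 0 − 3200×0 = 0; K_2 = 39783.2 − 3200×(0.5297 + 17.356) = −17451.04.
Balance: K_1 − x×(3200 − 2750) = K_2, so x = (K_1 − K_2)/(3200 − 2750) = 17451/450 = 38.8 km.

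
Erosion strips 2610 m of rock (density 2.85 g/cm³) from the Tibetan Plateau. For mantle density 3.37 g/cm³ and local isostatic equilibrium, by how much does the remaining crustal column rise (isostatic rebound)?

Unloading: uplift u = e ρ_c/ρ_m = 2610 m × 2.85/3.37 = 2210 m.

2210 m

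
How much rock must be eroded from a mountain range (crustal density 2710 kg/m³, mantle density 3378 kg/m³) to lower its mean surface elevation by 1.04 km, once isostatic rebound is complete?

5.26 km

Net drop Δ = e − u = e − e ρ_c/ρ_m = e (ρ_m − ρ_c)/ρ_m.
e = Δ ρ_m/(ρ_m − ρ_c) = 1.04 km × 3378/668 = 5.26 km.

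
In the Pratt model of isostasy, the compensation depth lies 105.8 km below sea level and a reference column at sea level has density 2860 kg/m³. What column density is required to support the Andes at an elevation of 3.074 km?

Pratt balance: ρ_ref D = ρ (D + h).
ρ = ρ_ref D/(D + h) = 2860 × 105.8 km/(105.8 km + 3.074 km) = 2780 kg/m³.

2780 kg/m³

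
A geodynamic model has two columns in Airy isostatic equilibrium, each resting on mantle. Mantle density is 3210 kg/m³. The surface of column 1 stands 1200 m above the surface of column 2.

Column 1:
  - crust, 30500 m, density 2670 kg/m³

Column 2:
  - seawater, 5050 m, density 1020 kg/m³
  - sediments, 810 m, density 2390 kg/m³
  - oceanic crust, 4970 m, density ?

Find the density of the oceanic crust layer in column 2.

3030 kg/m³

Take the compensation level at the base of the deeper column (depth z_c below the surface of column 1) and equate Σ ρ_i t_i down to z_c; mantle fills any gap and the z_c terms cancel.
Column 1: 30500×2670 + (z_c − 30500)×3210
Column 2: 1200×0 + 5050×1020 + 810×2390 + 4970×ρ + (z_c − 1200 − 10830)×3210
The z_c×3210 term appears on both sides and cancels. Collect the known terms of each column as K = Σ(ρt)_known − 3210 × (depth of known layers): K_1 = 81435000 − 3210×30500 = −16470000; K_2 = 7086900 − 3210×(1200 + 10830) = −31529400.
Balance: K_1 = K_2 + 4970×ρ, so ρ = (K_1 − K_2)/4970 = 15059400/4970 = 3030 kg/m³.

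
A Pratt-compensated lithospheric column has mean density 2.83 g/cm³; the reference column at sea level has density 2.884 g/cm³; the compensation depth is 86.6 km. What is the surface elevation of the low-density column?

ρ_ref D = ρ (D + h) → h = D (ρ_ref − ρ)/ρ.
h = 86.6 km × (2.884 − 2.83)/2.83 = 1.65 km.

1.65 km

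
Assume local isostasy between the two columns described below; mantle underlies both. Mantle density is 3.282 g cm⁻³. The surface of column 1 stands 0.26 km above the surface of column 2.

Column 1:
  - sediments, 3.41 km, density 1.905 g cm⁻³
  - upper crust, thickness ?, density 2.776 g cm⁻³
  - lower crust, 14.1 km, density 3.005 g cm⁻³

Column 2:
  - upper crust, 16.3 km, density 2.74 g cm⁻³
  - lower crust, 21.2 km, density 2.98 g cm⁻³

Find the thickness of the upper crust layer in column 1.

Take the compensation level at the base of the deeper column (depth z_c below the surface of column 1) and equate Σ ρ_i t_i down to z_c; mantle fills any gap and the z_c terms cancel.
Column 1: 3.41×1.905 + x×2.776 + 14.1×3.005 + (z_c − 17.51 − x)×3.282
Column 2: 0.26×0 + 16.3×2.74 + 21.2×2.98 + (z_c − 0.26 − 37.5)×3.282
The z_c×3.282 term appears on both sides and cancels. Collect the known terms of each column as K = Σ(ρt)_known − 3.282 × (depth of known layers): K_1 = 48.86655 − 3.282×17.51 = −8.60127; K_2 = 107.838 − 3.282×(0.26 + 37.5) = −16.09032.
Balance: K_1 − x×(3.282 − 2.776) = K_2, so x = (K_1 − K_2)/(3.282 − 2.776) = 7.48905/0.506 = 14.8 km.

14.8 km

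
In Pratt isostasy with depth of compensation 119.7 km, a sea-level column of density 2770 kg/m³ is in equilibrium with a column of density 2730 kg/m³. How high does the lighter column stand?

ρ_ref D = ρ (D + h) → h = D (ρ_ref − ρ)/ρ.
h = 119.7 km × (2770 − 2730)/2730 = 1.75 km.

1.75 km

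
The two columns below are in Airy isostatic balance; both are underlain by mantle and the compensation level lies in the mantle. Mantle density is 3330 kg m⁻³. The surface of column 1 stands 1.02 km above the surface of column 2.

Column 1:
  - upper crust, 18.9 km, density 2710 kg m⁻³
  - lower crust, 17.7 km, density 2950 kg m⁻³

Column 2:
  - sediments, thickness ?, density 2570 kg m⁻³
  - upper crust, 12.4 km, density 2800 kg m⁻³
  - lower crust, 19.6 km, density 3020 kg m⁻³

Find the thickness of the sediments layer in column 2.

3.16 km

Take the compensation level at the base of the deeper column (depth z_c below the surface of column 1) and equate Σ ρ_i t_i down to z_c; mantle fills any gap and the z_c terms cancel.
Column 1: 18.9×2710 + 17.7×2950 + (z_c − 36.6)×3330
Column 2: 1.02×0 + x×2570 + 12.4×2800 + 19.6×3020 + (z_c − 1.02 − 32 − x)×3330
The z_c×3330 term appears on both sides and cancels. Collect the known terms of each column as K = Σ(ρt)_known − 3330 × (depth of known layers): K_1 = 103434 − 3330×36.6 = −18444; K_2 = 93912 − 3330×(1.02 + 32) = −16044.6.
Balance: K_1 = K_2 − x×(3330 − 2570), so x = (K_2 − K_1)/(3330 − 2570) = 2399.4/760 = 3.16 km.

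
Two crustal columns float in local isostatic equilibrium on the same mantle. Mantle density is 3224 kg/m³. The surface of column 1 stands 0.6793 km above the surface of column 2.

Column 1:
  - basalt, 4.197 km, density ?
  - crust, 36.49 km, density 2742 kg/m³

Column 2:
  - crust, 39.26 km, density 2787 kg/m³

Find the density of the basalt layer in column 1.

2810 kg/m³

Take the compensation level at the base of the deeper column (depth z_c below the surface of column 1) and equate Σ ρ_i t_i down to z_c; mantle fills any gap and the z_c terms cancel.
Column 1: 4.197×ρ + 36.49×2742 + (z_c − 40.687)×3224
Column 2: 0.6793×0 + 39.26×2787 + (z_c − 0.6793 − 39.26)×3224
The z_c×3224 term appears on both sides and cancels. Collect the known terms of each column as K = Σ(ρt)_known − 3224 × (depth of known layers): K_1 = 100055.58 − 3224×40.687 = −31119.308; K_2 = 109417.62 − 3224×(0.6793 + 39.26) = −19346.6832.
Balance: K_1 + 4.197×ρ = K_2, so ρ = (K_2 − K_1)/4.197 = 11772.6/4.197 = 2810 kg/m³.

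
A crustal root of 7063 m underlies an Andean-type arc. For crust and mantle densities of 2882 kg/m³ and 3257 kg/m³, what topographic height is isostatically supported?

Balancing pressure at the compensation depth: ρ_c h = (ρ_m − ρ_c) r.
h = r (ρ_m − ρ_c) / ρ_c = 7063 m × (3257 − 2882) / 2882 = 919 m.

919 m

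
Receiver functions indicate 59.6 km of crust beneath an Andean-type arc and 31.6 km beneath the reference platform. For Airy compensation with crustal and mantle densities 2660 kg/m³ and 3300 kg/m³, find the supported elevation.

5.43 km

Excess crust Δ = 59.6 km − 31.6 km = 28 km, split between elevation h and root r with h + r = Δ.
Airy balance ρ_c h = (ρ_m − ρ_c) r gives r = h ρ_c/(ρ_m − ρ_c), so h (1 + ρ_c/(ρ_m − ρ_c)) = Δ, i.e. h = Δ (ρ_m − ρ_c)/ρ_m.
h = 28 km × 640/3300 = 5.43 km.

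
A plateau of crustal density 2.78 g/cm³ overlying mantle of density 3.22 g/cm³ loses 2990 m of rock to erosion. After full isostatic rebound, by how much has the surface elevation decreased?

409 m

Rebound u = e ρ_c/ρ_m = 2990 m × 2.78/3.22 = 2581 m.
Net surface drop = e − u = 2990 m − 2581 m = e (ρ_m − ρ_c)/ρ_m = 409 m.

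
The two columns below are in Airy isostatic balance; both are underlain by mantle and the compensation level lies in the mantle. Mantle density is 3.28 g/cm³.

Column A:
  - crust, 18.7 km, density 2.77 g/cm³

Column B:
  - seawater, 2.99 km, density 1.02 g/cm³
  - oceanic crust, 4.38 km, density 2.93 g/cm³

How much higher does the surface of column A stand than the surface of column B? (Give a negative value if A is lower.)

For any compensation level in the mantle, the mantle terms cancel and isostasy reduces to e = (Σt_A − Σt_B) − (Σ(ρt)_A − Σ(ρt)_B) / ρ_m.
Σt_A = 18.7 km; Σt_B = 7.37 km; Σ(ρt)_A = 51.799; Σ(ρt)_B = 15.8832 (in km·g/cm³).
e = (18.7 − 7.37) − (51.799 − 15.8832) / 3.28 = 0.38 km.

0.38 km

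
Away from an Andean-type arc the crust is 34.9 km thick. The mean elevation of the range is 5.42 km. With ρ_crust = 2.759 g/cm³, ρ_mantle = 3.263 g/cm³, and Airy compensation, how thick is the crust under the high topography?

70 km

Root depth r = h ρ_c / (ρ_m − ρ_c) = 5.42 km × 2.759 / 0.504 = 29.67 km.
Total thickness = T + h + r = 34.9 km + 5.42 km + 29.67 km = 70 km.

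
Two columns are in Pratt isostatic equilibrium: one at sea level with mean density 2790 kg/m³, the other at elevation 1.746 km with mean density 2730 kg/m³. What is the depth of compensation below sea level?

ρ_ref D = ρ (D + h) → D (ρ_ref − ρ) = ρ h.
D = ρ h/(ρ_ref − ρ) = 2730 × 1.746 km/(2790 − 2730) = 79.4 km.

79.4 km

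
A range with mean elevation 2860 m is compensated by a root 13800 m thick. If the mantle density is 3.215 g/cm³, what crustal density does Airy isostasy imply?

ρ_c h = (ρ_m − ρ_c) r → ρ_c (h + r) = ρ_m r → ρ_c = ρ_m r / (h + r).
ρ_c = 3.215 × 13800 m / (2860 m + 13800 m) = 2.66 g/cm³.

2.66 g/cm³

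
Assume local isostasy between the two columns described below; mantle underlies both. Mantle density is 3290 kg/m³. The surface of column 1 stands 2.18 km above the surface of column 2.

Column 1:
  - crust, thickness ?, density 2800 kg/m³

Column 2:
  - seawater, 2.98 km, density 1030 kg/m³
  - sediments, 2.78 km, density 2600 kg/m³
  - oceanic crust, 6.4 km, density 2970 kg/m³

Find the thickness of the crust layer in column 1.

Take the compensation level at the base of the deeper column (depth z_c below the surface of column 1) and equate Σ ρ_i t_i down to z_c; mantle fills any gap and the z_c terms cancel.
Column 1: x×2800 + (z_c − 0 − x)×3290
Column 2: 2.18×0 + 2.98×1030 + 2.78×2600 + 6.4×2970 + (z_c − 2.18 − 12.16)×3290
The z_c×3290 term appears on both sides and cancels. Collect the known terms of each column as K = Σ(ρt)_known − 3290 × (depth of known layers): K_1 = 0 − 3290×0 = 0; K_2 = 29305.4 − 3290×(2.18 + 12.16) = −17873.2.
Balance: K_1 − x×(3290 − 2800) = K_2, so x = (K_1 − K_2)/(3290 − 2800) = 17873.2/490 = 36.5 km.

36.5 km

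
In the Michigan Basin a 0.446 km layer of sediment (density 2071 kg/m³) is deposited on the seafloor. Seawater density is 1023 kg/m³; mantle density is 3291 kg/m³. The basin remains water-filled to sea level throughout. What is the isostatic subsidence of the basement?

Submarine loading: the sediment displaces seawater, and the subsidence is in turn flooded, so s (ρ_m − ρ_w) = t (ρ_sed − ρ_w).
s = 0.446 km × (2071 − 1023) / (3291 − 1023) = 0.206 km.

0.206 km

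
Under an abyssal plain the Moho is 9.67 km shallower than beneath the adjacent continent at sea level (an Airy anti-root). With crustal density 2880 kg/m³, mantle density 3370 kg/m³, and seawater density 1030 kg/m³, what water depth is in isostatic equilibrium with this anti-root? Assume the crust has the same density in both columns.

2.56 km

Replacing a thickness d of crust by seawater at the top must be balanced by replacing crust with mantle at the base: d (ρ_c − ρ_w) = a (ρ_m − ρ_c).
d = a (ρ_m − ρ_c)/(ρ_c − ρ_w) = 9.67 km × 490/1850 = 2.56 km.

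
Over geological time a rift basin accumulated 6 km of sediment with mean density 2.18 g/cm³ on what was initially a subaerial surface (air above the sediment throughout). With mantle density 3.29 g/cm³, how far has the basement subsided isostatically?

3.98 km

Subaerial load: s = t ρ_sed / ρ_m = 6 km × 2.18/3.29 = 3.98 km.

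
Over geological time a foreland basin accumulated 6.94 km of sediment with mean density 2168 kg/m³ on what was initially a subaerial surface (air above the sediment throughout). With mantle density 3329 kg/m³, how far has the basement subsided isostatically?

4.52 km

Subaerial load: s = t ρ_sed / ρ_m = 6.94 km × 2168/3329 = 4.52 km.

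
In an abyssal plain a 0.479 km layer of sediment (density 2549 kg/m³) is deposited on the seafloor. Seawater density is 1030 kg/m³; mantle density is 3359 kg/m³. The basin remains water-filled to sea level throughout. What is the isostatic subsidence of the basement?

0.312 km

Submarine loading: the sediment displaces seawater, and the subsidence is in turn flooded, so s (ρ_m − ρ_w) = t (ρ_sed − ρ_w).
s = 0.479 km × (2549 − 1030) / (3359 − 1030) = 0.312 km.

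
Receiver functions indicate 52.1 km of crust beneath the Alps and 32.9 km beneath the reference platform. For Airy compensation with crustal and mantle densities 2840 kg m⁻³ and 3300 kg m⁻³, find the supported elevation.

2.68 km

Excess crust Δ = 52.1 km − 32.9 km = 19.2 km, split between elevation h and root r with h + r = Δ.
Airy balance ρ_c h = (ρ_m − ρ_c) r gives r = h ρ_c/(ρ_m − ρ_c), so h (1 + ρ_c/(ρ_m − ρ_c)) = Δ, i.e. h = Δ (ρ_m − ρ_c)/ρ_m.
h = 19.2 km × 460/3300 = 2.68 km.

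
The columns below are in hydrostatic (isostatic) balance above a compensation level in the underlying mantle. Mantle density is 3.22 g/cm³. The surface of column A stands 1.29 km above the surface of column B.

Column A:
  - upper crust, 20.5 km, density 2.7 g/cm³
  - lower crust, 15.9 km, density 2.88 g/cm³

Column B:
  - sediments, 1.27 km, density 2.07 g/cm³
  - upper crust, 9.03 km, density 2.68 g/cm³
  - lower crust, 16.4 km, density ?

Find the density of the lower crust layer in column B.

2.88 g/cm³

Take the compensation level at the base of the deeper column (depth z_c below the surface of column A) and equate Σ ρ_i t_i down to z_c; mantle fills any gap and the z_c terms cancel.
Column A: 20.5×2.7 + 15.9×2.88 + (z_c − 36.4)×3.22
Column B: 1.29×0 + 1.27×2.07 + 9.03×2.68 + 16.4×ρ + (z_c − 1.29 − 26.7)×3.22
The z_c×3.22 term appears on both sides and cancels. Collect the known terms of each column as K = Σ(ρt)_known − 3.22 × (depth of known layers): K_A = 101.142 − 3.22×36.4 = −16.066; K_B = 26.8293 − 3.22×(1.29 + 26.7) = −63.2985.
Balance: K_A = K_B + 16.4×ρ, so ρ = (K_A − K_B)/16.4 = 47.2325/16.4 = 2.88 g/cm³.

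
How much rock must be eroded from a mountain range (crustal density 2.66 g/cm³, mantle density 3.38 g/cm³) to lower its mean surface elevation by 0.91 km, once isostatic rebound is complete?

Net drop Δ = e − u = e − e ρ_c/ρ_m = e (ρ_m − ρ_c)/ρ_m.
e = Δ ρ_m/(ρ_m − ρ_c) = 0.91 km × 3.38/0.72 = 4.27 km.

4.27 km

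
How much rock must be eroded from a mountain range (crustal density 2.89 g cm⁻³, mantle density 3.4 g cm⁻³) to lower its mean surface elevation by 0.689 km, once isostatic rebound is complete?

4.59 km

Net drop Δ = e − u = e − e ρ_c/ρ_m = e (ρ_m − ρ_c)/ρ_m.
e = Δ ρ_m/(ρ_m − ρ_c) = 0.689 km × 3.4/0.51 = 4.59 km.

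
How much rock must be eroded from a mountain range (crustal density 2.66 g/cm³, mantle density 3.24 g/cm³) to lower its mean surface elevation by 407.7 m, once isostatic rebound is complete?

Net drop Δ = e − u = e − e ρ_c/ρ_m = e (ρ_m − ρ_c)/ρ_m.
e = Δ ρ_m/(ρ_m − ρ_c) = 407.7 m × 3.24/0.58 = 2280 m.

2280 m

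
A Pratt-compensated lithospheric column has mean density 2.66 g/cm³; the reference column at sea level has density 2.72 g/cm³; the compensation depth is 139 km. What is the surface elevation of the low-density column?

ρ_ref D = ρ (D + h) → h = D (ρ_ref − ρ)/ρ.
h = 139 km × (2.72 − 2.66)/2.66 = 3.14 km.

3.14 km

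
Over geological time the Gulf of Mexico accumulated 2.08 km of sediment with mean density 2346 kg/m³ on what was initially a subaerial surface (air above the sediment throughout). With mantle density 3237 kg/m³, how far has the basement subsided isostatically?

1.51 km

Subaerial load: s = t ρ_sed / ρ_m = 2.08 km × 2346/3237 = 1.51 km.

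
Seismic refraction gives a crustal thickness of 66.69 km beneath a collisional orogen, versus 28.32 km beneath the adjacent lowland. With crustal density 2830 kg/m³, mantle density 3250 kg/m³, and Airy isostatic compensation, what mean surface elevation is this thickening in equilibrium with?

4.96 km

Excess crust Δ = 66.69 km − 28.32 km = 38.37 km, split between elevation h and root r with h + r = Δ.
Airy balance ρ_c h = (ρ_m − ρ_c) r gives r = h ρ_c/(ρ_m − ρ_c), so h (1 + ρ_c/(ρ_m − ρ_c)) = Δ, i.e. h = Δ (ρ_m − ρ_c)/ρ_m.
h = 38.37 km × 420/3250 = 4.96 km.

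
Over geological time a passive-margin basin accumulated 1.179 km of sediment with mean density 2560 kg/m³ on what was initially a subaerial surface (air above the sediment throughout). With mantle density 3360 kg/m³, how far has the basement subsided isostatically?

0.898 km

Subaerial load: s = t ρ_sed / ρ_m = 1.179 km × 2560/3360 = 0.898 km.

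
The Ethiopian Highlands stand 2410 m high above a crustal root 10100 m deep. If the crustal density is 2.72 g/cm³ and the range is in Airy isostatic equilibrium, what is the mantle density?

3.37 g/cm³

Airy balance: ρ_c h = (ρ_m − ρ_c) r → ρ_m = ρ_c (1 + h/r).
ρ_m = 2.72 × (1 + 2410 m/10100 m) = 3.37 g/cm³.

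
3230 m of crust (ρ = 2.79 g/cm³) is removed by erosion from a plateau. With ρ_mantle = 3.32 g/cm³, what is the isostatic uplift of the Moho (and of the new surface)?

Unloading: uplift u = e ρ_c/ρ_m = 3230 m × 2.79/3.32 = 2710 m.

2710 m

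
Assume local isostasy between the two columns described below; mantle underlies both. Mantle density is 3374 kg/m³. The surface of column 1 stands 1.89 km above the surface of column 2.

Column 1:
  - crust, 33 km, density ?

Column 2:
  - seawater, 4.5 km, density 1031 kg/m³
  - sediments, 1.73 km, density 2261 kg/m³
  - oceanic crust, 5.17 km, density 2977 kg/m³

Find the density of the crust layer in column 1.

2740 kg/m³

Take the compensation level at the base of the deeper column (depth z_c below the surface of column 1) and equate Σ ρ_i t_i down to z_c; mantle fills any gap and the z_c terms cancel.
Column 1: 33×ρ + (z_c − 33)×3374
Column 2: 1.89×0 + 4.5×1031 + 1.73×2261 + 5.17×2977 + (z_c − 1.89 − 11.4)×3374
The z_c×3374 term appears on both sides and cancels. Collect the known terms of each column as K = Σ(ρt)_known − 3374 × (depth of known layers): K_1 = 0 − 3374×33 = −111342; K_2 = 23942.12 − 3374×(1.89 + 11.4) = −20898.34.
Balance: K_1 + 33×ρ = K_2, so ρ = (K_2 − K_1)/33 = 90443.7/33 = 2740 kg/m³.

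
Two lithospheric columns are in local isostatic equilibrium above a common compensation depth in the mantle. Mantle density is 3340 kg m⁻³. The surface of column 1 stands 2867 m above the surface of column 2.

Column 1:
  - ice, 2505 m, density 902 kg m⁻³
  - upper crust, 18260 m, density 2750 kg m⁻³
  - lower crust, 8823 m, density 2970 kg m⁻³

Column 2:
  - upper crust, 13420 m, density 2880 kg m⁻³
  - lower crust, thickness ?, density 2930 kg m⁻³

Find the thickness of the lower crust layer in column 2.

Take the compensation level at the base of the deeper column (depth z_c below the surface of column 1) and equate Σ ρ_i t_i down to z_c; mantle fills any gap and the z_c terms cancel.
Column 1: 2505×902 + 18260×2750 + 8823×2970 + (z_c − 29588)×3340
Column 2: 2867×0 + 13420×2880 + x×2930 + (z_c − 2867 − 13420 − x)×3340
The z_c×3340 term appears on both sides and cancels. Collect the known terms of each column as K = Σ(ρt)_known − 3340 × (depth of known layers): K_1 = 78678820 − 3340×29588 = −20145100; K_2 = 38649600 − 3340×(2867 + 13420) = −15748980.
Balance: K_1 = K_2 − x×(3340 − 2930), so x = (K_2 − K_1)/(3340 − 2930) = 4396120/410 = 10700 m.

10700 m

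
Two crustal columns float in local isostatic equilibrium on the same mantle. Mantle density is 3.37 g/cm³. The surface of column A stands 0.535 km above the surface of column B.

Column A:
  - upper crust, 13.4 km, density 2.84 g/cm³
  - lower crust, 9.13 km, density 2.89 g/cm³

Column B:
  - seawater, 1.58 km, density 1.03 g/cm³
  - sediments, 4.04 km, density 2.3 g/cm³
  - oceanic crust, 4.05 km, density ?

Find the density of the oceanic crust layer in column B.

Take the compensation level at the base of the deeper column (depth z_c below the surface of column A) and equate Σ ρ_i t_i down to z_c; mantle fills any gap and the z_c terms cancel.
Column A: 13.4×2.84 + 9.13×2.89 + (z_c − 22.53)×3.37
Column B: 0.535×0 + 1.58×1.03 + 4.04×2.3 + 4.05×ρ + (z_c − 0.535 − 9.67)×3.37
The z_c×3.37 term appears on both sides and cancels. Collect the known terms of each column as K = Σ(ρt)_known − 3.37 × (depth of known layers): K_A = 64.4417 − 3.37×22.53 = −11.4844; K_B = 10.9194 − 3.37×(0.535 + 9.67) = −23.47145.
Balance: K_A = K_B + 4.05×ρ, so ρ = (K_A − K_B)/4.05 = 11.987/4.05 = 2.96 g/cm³.

2.96 g/cm³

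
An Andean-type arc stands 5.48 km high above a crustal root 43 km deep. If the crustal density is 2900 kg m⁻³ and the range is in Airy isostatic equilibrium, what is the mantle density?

3270 kg m⁻³

Airy balance: ρ_c h = (ρ_m − ρ_c) r → ρ_m = ρ_c (1 + h/r).
ρ_m = 2900 × (1 + 5.48 km/43 km) = 3270 kg m⁻³.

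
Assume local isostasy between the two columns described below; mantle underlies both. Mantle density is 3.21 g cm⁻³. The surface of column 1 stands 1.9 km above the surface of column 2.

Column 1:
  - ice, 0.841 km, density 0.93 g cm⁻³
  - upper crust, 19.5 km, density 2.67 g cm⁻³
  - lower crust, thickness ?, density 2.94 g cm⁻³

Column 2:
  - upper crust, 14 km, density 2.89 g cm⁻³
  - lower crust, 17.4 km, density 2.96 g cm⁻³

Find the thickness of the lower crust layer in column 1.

Take the compensation level at the base of the deeper column (depth z_c below the surface of column 1) and equate Σ ρ_i t_i down to z_c; mantle fills any gap and the z_c terms cancel.
Column 1: 0.841×0.93 + 19.5×2.67 + x×2.94 + (z_c − 20.341 − x)×3.21
Column 2: 1.9×0 + 14×2.89 + 17.4×2.96 + (z_c − 1.9 − 31.4)×3.21
The z_c×3.21 term appears on both sides and cancels. Collect the known terms of each column as K = Σ(ρt)_known − 3.21 × (depth of known layers): K_1 = 52.84713 − 3.21×20.341 = −12.44748; K_2 = 91.964 − 3.21×(1.9 + 31.4) = −14.929.
Balance: K_1 − x×(3.21 − 2.94) = K_2, so x = (K_1 − K_2)/(3.21 − 2.94) = 2.48152/0.27 = 9.19 km.

9.19 km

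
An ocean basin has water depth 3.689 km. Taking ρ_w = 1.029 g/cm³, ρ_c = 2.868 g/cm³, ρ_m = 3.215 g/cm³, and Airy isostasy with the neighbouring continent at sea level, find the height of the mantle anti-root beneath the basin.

Isostatic balance requires: replacing crust with seawater at the top is compensated by replacing crust with mantle at the base: d (ρ_c − ρ_w) = a (ρ_m − ρ_c).
a = d (ρ_c − ρ_w)/(ρ_m − ρ_c) = 3.689 km × 1.839/0.347 = 19.6 km.

19.6 km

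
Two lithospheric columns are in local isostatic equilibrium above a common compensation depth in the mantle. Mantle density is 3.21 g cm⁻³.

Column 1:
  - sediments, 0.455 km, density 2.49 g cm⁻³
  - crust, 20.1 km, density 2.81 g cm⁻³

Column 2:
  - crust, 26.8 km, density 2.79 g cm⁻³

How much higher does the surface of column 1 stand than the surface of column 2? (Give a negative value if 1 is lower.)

For any compensation level in the mantle, the mantle terms cancel and isostasy reduces to e = (Σt_1 − Σt_2) − (Σ(ρt)_1 − Σ(ρt)_2) / ρ_m.
Σt_1 = 20.555 km; Σt_2 = 26.8 km; Σ(ρt)_1 = 57.61395; Σ(ρt)_2 = 74.772 (in km·g cm⁻³).
e = (20.555 − 26.8) − (57.61395 − 74.772) / 3.21 = −0.9 km.

−0.9 km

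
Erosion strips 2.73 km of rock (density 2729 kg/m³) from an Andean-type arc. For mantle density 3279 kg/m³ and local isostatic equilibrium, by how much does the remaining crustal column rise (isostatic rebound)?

Unloading: uplift u = e ρ_c/ρ_m = 2.73 km × 2729/3279 = 2.27 km.

2.27 km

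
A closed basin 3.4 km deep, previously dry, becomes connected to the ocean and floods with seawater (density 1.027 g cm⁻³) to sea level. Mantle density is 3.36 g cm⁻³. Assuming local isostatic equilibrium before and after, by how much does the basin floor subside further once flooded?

1.5 km

After flooding the water column is d + s deep. Its weight must equal the weight of mantle displaced by the extra subsidence s: (d + s) ρ_w = s ρ_m.
s = d ρ_w / (ρ_m − ρ_w) = 3.4 km × 1.027/(3.36 − 1.027) = 1.5 km.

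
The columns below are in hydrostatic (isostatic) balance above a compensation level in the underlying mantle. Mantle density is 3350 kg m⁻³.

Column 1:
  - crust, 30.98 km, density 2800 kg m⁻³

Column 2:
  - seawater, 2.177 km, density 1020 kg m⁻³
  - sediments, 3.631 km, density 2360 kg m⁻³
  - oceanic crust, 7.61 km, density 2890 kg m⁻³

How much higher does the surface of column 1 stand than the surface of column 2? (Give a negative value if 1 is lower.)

For any compensation level in the mantle, the mantle terms cancel and isostasy reduces to e = (Σt_1 − Σt_2) − (Σ(ρt)_1 − Σ(ρt)_2) / ρ_m.
Σt_1 = 30.98 km; Σt_2 = 13.418 km; Σ(ρt)_1 = 86744; Σ(ρt)_2 = 32782.6 (in km·kg m⁻³).
e = (30.98 − 13.418) − (86744 − 32782.6) / 3350 = 1.45 km.

1.45 km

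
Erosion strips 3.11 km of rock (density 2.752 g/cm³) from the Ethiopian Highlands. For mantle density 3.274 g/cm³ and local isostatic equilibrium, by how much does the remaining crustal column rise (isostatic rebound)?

2.61 km

Unloading: uplift u = e ρ_c/ρ_m = 3.11 km × 2.752/3.274 = 2.61 km.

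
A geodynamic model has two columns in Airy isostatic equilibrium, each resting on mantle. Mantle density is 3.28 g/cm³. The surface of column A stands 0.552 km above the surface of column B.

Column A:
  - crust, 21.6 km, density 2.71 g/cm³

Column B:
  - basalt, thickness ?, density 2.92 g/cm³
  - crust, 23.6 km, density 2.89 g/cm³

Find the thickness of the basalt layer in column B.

3.6 km

Take the compensation level at the base of the deeper column (depth z_c below the surface of column A) and equate Σ ρ_i t_i down to z_c; mantle fills any gap and the z_c terms cancel.
Column A: 21.6×2.71 + (z_c − 21.6)×3.28
Column B: 0.552×0 + x×2.92 + 23.6×2.89 + (z_c − 0.552 − 23.6 − x)×3.28
The z_c×3.28 term appears on both sides and cancels. Collect the known terms of each column as K = Σ(ρt)_known − 3.28 × (depth of known layers): K_A = 58.536 − 3.28×21.6 = −12.312; K_B = 68.204 − 3.28×(0.552 + 23.6) = −11.01456.
Balance: K_A = K_B − x×(3.28 − 2.92), so x = (K_B − K_A)/(3.28 − 2.92) = 1.29744/0.36 = 3.6 km.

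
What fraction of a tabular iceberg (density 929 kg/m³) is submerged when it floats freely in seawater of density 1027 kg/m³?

0.905

Submerged fraction = ρ_obj/ρ_fluid = 929/1027 = 0.905.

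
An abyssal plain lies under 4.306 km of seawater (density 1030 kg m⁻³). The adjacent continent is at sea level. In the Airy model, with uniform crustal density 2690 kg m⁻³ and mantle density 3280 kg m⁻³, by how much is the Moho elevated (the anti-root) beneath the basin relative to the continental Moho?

12.1 km

Equating mass per unit area of the two columns: replacing crust with seawater at the top is compensated by replacing crust with mantle at the base: d (ρ_c − ρ_w) = a (ρ_m − ρ_c).
a = d (ρ_c − ρ_w)/(ρ_m − ρ_c) = 4.306 km × 1660/590 = 12.1 km.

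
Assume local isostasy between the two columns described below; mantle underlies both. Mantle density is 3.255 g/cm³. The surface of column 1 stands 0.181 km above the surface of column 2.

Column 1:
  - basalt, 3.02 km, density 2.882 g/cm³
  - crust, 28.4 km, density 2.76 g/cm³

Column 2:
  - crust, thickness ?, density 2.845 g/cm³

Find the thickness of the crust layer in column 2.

Take the compensation level at the base of the deeper column (depth z_c below the surface of column 1) and equate Σ ρ_i t_i down to z_c; mantle fills any gap and the z_c terms cancel.
Column 1: 3.02×2.882 + 28.4×2.76 + (z_c − 31.42)×3.255
Column 2: 0.181×0 + x×2.845 + (z_c − 0.181 − 0 − x)×3.255
The z_c×3.255 term appears on both sides and cancels. Collect the known terms of each column as K = Σ(ρt)_known − 3.255 × (depth of known layers): K_1 = 87.08764 − 3.255×31.42 = −15.18446; K_2 = 0 − 3.255×(0.181 + 0) = −0.589155.
Balance: K_1 = K_2 − x×(3.255 − 2.845), so x = (K_2 − K_1)/(3.255 − 2.845) = 14.5953/0.41 = 35.6 km.

35.6 km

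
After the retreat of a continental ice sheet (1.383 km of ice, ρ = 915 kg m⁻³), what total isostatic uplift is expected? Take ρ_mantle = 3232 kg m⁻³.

0.392 km

Removing the load lets mantle flow back in; uplift u satisfies ρ_ice t = ρ_m u.
u = t ρ_ice/ρ_m = 1.383 km × 915/3232 = 0.392 km.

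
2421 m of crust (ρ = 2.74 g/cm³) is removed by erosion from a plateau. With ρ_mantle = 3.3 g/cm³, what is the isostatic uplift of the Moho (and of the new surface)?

2010 m

Unloading: uplift u = e ρ_c/ρ_m = 2421 m × 2.74/3.3 = 2010 m.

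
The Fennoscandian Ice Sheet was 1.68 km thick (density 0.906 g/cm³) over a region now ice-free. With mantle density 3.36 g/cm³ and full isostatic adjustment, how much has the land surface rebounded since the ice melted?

Removing the load lets mantle flow back in; uplift u satisfies ρ_ice t = ρ_m u.
u = t ρ_ice/ρ_m = 1.68 km × 0.906/3.36 = 0.453 km.

0.453 km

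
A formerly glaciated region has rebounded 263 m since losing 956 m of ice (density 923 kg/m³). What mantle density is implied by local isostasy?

ρ_m = ρ_ice t / u = 923 × 956 m/263 m = 3360 kg/m³.

3360 kg/m³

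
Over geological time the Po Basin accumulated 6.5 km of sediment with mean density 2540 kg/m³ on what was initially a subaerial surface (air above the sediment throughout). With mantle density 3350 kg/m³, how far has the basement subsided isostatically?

4.93 km

Subaerial load: s = t ρ_sed / ρ_m = 6.5 km × 2540/3350 = 4.93 km.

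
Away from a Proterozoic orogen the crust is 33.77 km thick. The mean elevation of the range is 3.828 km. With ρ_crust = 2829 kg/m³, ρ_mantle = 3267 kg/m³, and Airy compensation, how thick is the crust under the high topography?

Root depth r = h ρ_c / (ρ_m − ρ_c) = 3.828 km × 2829 / 438 = 24.72 km.
Total thickness = T + h + r = 33.77 km + 3.828 km + 24.72 km = 62.3 km.

62.3 km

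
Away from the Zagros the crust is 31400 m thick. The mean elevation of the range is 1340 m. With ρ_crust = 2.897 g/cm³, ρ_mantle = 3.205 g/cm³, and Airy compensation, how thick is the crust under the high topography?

45300 m

Root depth r = h ρ_c / (ρ_m − ρ_c) = 1340 m × 2.897 / 0.308 = 12600 m.
Total thickness = T + h + r = 31400 m + 1340 m + 12600 m = 45300 m.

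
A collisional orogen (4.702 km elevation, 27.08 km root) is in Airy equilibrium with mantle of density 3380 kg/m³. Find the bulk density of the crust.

ρ_c h = (ρ_m − ρ_c) r → ρ_c (h + r) = ρ_m r → ρ_c = ρ_m r / (h + r).
ρ_c = 3380 × 27.08 km / (4.702 km + 27.08 km) = 2880 kg/m³.

2880 kg/m³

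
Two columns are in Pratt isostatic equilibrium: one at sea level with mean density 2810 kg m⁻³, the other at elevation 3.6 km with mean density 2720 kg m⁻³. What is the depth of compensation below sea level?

ρ_ref D = ρ (D + h) → D (ρ_ref − ρ) = ρ h.
D = ρ h/(ρ_ref − ρ) = 2720 × 3.6 km/(2810 − 2720) = 109 km.

109 km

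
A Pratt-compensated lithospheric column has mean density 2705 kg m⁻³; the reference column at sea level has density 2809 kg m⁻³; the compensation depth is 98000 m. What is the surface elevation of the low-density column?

ρ_ref D = ρ (D + h) → h = D (ρ_ref − ρ)/ρ.
h = 98000 m × (2809 − 2705)/2705 = 3770 m.

3770 m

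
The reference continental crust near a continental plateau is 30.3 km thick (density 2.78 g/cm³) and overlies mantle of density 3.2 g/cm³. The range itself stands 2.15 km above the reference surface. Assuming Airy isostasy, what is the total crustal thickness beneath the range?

Root depth r = h ρ_c / (ρ_m − ρ_c) = 2.15 km × 2.78 / 0.42 = 14.23 km.
Total thickness = T + h + r = 30.3 km + 2.15 km + 14.23 km = 46.7 km.

46.7 km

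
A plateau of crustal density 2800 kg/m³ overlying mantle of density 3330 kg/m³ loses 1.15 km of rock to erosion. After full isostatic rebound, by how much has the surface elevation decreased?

Rebound u = e ρ_c/ρ_m = 1.15 km × 2800/3330 = 0.967 km.
Net surface drop = e − u = 1.15 km − 0.967 km = e (ρ_m − ρ_c)/ρ_m = 0.183 km.

0.183 km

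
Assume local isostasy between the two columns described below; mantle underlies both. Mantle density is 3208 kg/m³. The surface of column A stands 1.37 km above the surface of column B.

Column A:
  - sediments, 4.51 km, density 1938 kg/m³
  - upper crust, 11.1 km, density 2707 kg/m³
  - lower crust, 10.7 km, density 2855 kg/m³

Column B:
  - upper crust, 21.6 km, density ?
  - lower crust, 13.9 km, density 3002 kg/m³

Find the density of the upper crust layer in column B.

2850 kg/m³

Take the compensation level at the base of the deeper column (depth z_c below the surface of column A) and equate Σ ρ_i t_i down to z_c; mantle fills any gap and the z_c terms cancel.
Column A: 4.51×1938 + 11.1×2707 + 10.7×2855 + (z_c − 26.31)×3208
Column B: 1.37×0 + 21.6×ρ + 13.9×3002 + (z_c − 1.37 − 35.5)×3208
The z_c×3208 term appears on both sides and cancels. Collect the known terms of each column as K = Σ(ρt)_known − 3208 × (depth of known layers): K_A = 69336.58 − 3208×26.31 = −15065.9; K_B = 41727.8 − 3208×(1.37 + 35.5) = −76551.16.
Balance: K_A = K_B + 21.6×ρ, so ρ = (K_A − K_B)/21.6 = 61485.3/21.6 = 2850 kg/m³.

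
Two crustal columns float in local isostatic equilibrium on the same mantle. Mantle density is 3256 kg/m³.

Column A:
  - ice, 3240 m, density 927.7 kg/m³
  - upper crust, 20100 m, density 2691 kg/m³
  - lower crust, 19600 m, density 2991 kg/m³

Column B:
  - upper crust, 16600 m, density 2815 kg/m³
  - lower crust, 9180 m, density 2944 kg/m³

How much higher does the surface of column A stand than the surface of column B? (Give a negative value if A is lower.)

4270 m

For any compensation level in the mantle, the mantle terms cancel and isostasy reduces to e = (Σt_A − Σt_B) − (Σ(ρt)_A − Σ(ρt)_B) / ρ_m.
Σt_A = 42940 m; Σt_B = 25780 m; Σ(ρt)_A = 115718448; Σ(ρt)_B = 73754920 (in m·kg/m³).
e = (42940 − 25780) − (115718448 − 73754920) / 3256 = 4270 m.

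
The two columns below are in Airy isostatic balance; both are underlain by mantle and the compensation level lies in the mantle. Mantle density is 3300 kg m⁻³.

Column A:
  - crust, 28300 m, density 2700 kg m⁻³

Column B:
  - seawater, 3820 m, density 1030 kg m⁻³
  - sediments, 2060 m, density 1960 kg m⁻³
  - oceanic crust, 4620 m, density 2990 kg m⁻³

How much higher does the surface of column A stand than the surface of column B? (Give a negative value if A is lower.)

For any compensation level in the mantle, the mantle terms cancel and isostasy reduces to e = (Σt_A − Σt_B) − (Σ(ρt)_A − Σ(ρt)_B) / ρ_m.
Σt_A = 28300 m; Σt_B = 10500 m; Σ(ρt)_A = 76410000; Σ(ρt)_B = 21786000 (in m·kg m⁻³).
e = (28300 − 10500) − (76410000 − 21786000) / 3300 = 1250 m.

1250 m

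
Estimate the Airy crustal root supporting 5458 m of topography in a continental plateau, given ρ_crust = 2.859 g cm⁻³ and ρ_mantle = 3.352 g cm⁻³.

Isostatic balance requires: the weight of the topography is balanced by the buoyancy of the root, ρ_c h = (ρ_m − ρ_c) r.
r = h · ρ_c / (ρ_m − ρ_c) = 5458 m × 2.859 / (3.352 − 2.859) = 31700 m.

31700 m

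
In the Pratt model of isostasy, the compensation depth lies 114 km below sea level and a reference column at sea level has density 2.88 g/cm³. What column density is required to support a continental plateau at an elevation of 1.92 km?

Pratt balance: ρ_ref D = ρ (D + h).
ρ = ρ_ref D/(D + h) = 2.88 × 114 km/(114 km + 1.92 km) = 2.83 g/cm³.

2.83 g/cm³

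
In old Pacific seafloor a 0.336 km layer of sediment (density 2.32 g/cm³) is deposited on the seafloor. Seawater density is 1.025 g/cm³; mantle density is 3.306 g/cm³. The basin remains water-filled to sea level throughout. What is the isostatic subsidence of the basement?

0.191 km

Submarine loading: the sediment displaces seawater, and the subsidence is in turn flooded, so s (ρ_m − ρ_w) = t (ρ_sed − ρ_w).
s = 0.336 km × (2.32 − 1.025) / (3.306 − 1.025) = 0.191 km.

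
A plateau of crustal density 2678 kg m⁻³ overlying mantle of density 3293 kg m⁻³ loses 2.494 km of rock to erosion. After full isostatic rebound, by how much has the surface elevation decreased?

Rebound u = e ρ_c/ρ_m = 2.494 km × 2678/3293 = 2.028 km.
Net surface drop = e − u = 2.494 km − 2.028 km = e (ρ_m − ρ_c)/ρ_m = 0.466 km.

0.466 km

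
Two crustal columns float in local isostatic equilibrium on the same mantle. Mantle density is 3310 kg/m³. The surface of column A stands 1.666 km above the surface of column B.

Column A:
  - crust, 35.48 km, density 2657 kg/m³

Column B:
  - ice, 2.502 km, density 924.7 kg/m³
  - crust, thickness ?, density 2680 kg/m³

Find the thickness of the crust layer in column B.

Take the compensation level at the base of the deeper column (depth z_c below the surface of column A) and equate Σ ρ_i t_i down to z_c; mantle fills any gap and the z_c terms cancel.
Column A: 35.48×2657 + (z_c − 35.48)×3310
Column B: 1.666×0 + 2.502×924.7 + x×2680 + (z_c − 1.666 − 2.502 − x)×3310
The z_c×3310 term appears on both sides and cancels. Collect the known terms of each column as K = Σ(ρt)_known − 3310 × (depth of known layers): K_A = 94270.36 − 3310×35.48 = −23168.44; K_B = 2313.5994 − 3310×(1.666 + 2.502) = −11482.4806.
Balance: K_A = K_B − x×(3310 − 2680), so x = (K_B − K_A)/(3310 − 2680) = 11686/630 = 18.5 km.

18.5 km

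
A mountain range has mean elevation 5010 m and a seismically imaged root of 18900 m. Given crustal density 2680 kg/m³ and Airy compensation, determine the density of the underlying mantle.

3390 kg/m³

Airy balance: ρ_c h = (ρ_m − ρ_c) r → ρ_m = ρ_c (1 + h/r).
ρ_m = 2680 × (1 + 5010 m/18900 m) = 3390 kg/m³.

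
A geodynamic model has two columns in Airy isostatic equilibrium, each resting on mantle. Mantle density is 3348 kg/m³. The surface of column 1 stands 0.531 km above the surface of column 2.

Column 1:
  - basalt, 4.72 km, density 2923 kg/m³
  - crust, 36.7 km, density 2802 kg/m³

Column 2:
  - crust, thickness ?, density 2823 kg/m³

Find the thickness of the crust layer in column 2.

Take the compensation level at the base of the deeper column (depth z_c below the surface of column 1) and equate Σ ρ_i t_i down to z_c; mantle fills any gap and the z_c terms cancel.
Column 1: 4.72×2923 + 36.7×2802 + (z_c − 41.42)×3348
Column 2: 0.531×0 + x×2823 + (z_c − 0.531 − 0 − x)×3348
The z_c×3348 term appears on both sides and cancels. Collect the known terms of each column as K = Σ(ρt)_known − 3348 × (depth of known layers): K_1 = 116629.96 − 3348×41.42 = −22044.2; K_2 = 0 − 3348×(0.531 + 0) = −1777.788.
Balance: K_1 = K_2 − x×(3348 − 2823), so x = (K_2 − K_1)/(3348 − 2823) = 20266.4/525 = 38.6 km.

38.6 km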